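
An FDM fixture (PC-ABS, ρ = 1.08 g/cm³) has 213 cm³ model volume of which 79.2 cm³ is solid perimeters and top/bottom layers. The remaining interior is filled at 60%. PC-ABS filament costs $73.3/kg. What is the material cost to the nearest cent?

$12.63

Volume inside the shell = 213 − 79.2 = 133.8 cm³.
Deposited infill: 0.60 × 133.8 → 80.28 cm³.
Deposited volume: 79.2 + 80.28 → 159.48 cm³.
Mass = 159.48 × 1.08, so 172.2384 g.
Cost = 172.2384 g / 1000 × $73.3/kg = $12.63.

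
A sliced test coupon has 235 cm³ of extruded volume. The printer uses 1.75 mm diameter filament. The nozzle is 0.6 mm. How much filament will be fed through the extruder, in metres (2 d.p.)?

A = π r² = π × 0.875² = 2.4053 mm².
L = 235000 mm³ / 2.4053 mm² = 97700.91 mm, i.e. 97.70 m.

97.70 m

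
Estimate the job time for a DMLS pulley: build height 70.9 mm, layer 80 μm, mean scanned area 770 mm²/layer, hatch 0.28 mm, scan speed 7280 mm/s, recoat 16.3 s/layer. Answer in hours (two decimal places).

4.11 hours

Layers = ⌈70.9/0.08⌉ = 887.
Scan path per layer: 770 / 0.28 → 2750 mm.
Per-layer scan time = 2750 / 7280, so 0.3777 s.
Time per layer: 0.3777 + 16.3 → 16.6777 s.
Total: 887 × 16.6777 s = 14793.1199 s → 4.11 hours.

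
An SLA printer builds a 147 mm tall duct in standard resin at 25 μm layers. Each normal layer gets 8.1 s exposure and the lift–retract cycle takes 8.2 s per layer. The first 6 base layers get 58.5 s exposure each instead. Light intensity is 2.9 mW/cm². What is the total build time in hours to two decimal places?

26.71 hours

Number of layers: 147 / 0.025 → 5880 (rounded up).
Bottom layers: 6 × (58.5 + 8.2) → 400.2 s.
Regular layers = 5874 × (8.1 + 8.2) = 95746.2 s.
Sum: 400.2 + 95746.2 = 96146.4 s → 26.71 hours.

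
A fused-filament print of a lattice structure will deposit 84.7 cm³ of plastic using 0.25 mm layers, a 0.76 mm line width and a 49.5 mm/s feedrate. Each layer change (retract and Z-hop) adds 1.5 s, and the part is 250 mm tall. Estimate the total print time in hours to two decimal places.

2.92 hours

Bead cross-section = 0.25 × 0.76, so 0.19 mm².
Total extruded path = 84700/0.19 = 445789.5 mm.
Extrusion time = 445789.5 / 49.5, so 9005.8 s.
Layer count = ceil(250 / 0.25) = 1000.
Layer-change overhead = 1000 × 1.5, so 1500 s.
Total = 9005.8 + 1500 = 10505.8 s = 2.92 hours.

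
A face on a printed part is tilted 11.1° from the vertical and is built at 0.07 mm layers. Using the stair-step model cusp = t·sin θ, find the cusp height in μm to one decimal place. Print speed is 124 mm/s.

13.5 μm

h_c = t·sin θ = 0.07 × 0.1925 = 0.013475 mm (13.5 μm).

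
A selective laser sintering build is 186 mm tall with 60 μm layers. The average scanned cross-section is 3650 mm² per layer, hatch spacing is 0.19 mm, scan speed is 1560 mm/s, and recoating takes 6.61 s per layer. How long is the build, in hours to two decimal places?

16.30 hours

Layers = ⌈186/0.06⌉ = 3100.
Per-layer scan distance = 3650 / 0.19 = 19210.5 mm.
Laser time per layer = 19210.5 / 1560, so 12.3144 s.
Per-layer time: 12.3144 + 6.61 → 18.9244 s.
3100 layers × 18.9244 s/layer = 58665.64 s, i.e. 16.30 hours.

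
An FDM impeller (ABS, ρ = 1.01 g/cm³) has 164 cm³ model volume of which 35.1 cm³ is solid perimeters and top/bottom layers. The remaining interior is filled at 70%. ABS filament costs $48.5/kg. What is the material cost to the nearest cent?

Volume inside the shell: 164 − 35.1 → 128.9 cm³.
Infill volume = 0.70 × 128.9, so 90.23 cm³.
Total extruded: 35.1 + 90.23 → 125.33 cm³.
Mass = 125.33 × 1.01, so 126.5833 g.
Cost = 126.5833 g / 1000 × $48.5/kg = $6.14.

$6.14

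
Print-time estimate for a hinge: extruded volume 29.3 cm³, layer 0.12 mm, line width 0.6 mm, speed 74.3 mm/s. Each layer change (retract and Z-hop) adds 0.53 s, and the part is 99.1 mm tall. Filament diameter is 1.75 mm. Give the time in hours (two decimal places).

1.64 hours

Extrusion cross-section: 0.12 × 0.6 → 0.072 mm².
Path length: 29300 mm³ / 0.072 mm² → 406944.4 mm.
Extrusion time = 406944.4 / 74.3 = 5477 s.
Number of layers: 99.1 / 0.12 → 826 (rounded up).
Z-hop total: 826 × 0.53 → 437.78 s.
Total = 5477 + 437.78 = 5914.78 s = 1.64 hours.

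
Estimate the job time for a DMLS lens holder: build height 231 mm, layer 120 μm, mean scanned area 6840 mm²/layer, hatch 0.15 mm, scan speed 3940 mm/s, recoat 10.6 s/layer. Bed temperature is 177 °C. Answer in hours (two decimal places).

Layer count = ceil(231 / 0.12) = 1925.
Scan path per layer: 6840 / 0.15 → 45600 mm.
Laser time per layer = 45600 / 3940, so 11.5736 s.
Per-layer time: 11.5736 + 10.6 → 22.1736 s.
Total: 1925 × 22.1736 s = 42684.18 s → 11.86 hours.

11.86 hours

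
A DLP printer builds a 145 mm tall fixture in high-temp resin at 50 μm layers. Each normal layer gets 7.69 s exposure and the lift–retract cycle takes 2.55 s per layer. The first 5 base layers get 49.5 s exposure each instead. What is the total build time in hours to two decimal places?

8.31 hours

Layer count = ceil(145 / 0.05) = 2900.
Base layers = 5 × (49.5 + 2.55) = 260.25 s.
Remaining layers = 2895 × (7.69 + 2.55), so 29644.8 s.
Sum: 260.25 + 29644.8 = 29905.05 s → 8.31 hours.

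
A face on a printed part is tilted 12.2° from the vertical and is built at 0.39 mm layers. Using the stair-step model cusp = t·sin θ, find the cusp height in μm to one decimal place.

h_c = t·sin θ = 0.39 × 0.2113 = 0.082407 mm (82.4 μm).

82.4 μm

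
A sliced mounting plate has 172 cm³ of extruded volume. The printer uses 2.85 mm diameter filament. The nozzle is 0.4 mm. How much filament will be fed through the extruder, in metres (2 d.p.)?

26.96 m

Cross-section of 2.85 mm filament: π·(2.85/2)² = 6.3794 mm².
Length = 172 cm³ / 6.3794 mm² = 172000 / 6.3794 = 26961.78 mm = 26.96 m.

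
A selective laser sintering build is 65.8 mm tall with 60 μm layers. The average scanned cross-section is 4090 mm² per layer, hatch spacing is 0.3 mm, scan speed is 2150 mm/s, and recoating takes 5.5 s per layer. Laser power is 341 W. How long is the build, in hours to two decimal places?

3.61 hours

Layer count = ceil(65.8 / 0.06) = 1097.
Per-layer scan distance = 4090 / 0.3 = 13633.3 mm.
Laser time per layer = 13633.3 / 2150, so 6.3411 s.
Layer cycle: 6.3411 + 5.5 → 11.8411 s.
1097 layers × 11.8411 s/layer = 12989.6867 s, i.e. 3.61 hours.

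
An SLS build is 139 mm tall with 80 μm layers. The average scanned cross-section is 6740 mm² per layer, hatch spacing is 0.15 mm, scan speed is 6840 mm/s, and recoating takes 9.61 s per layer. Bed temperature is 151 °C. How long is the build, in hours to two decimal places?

Layer count = ceil(139 / 0.08) = 1738.
Hatch length per layer: 6740 / 0.15 → 44933.3 mm.
Laser time per layer: 44933.3 / 6840 → 6.5692 s.
Time per layer = 6.5692 + 9.61 = 16.1792 s.
Total: 1738 × 16.1792 s = 28119.4496 s → 7.81 hours.

7.81 hours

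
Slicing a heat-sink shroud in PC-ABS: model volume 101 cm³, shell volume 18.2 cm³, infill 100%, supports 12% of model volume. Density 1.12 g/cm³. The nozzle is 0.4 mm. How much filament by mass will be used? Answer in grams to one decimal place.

126.7 g

Infill region = 101 − 18.2, so 82.8 cm³.
Infill volume = 1.00 × 82.8 = 82.8 cm³.
Support = 0.12 × 101 = 12.12 cm³.
Total printed volume: 18.2 + 82.8 + 12.12 → 113.12 cm³.
Mass = 113.12 × 1.12, so 126.6944 g.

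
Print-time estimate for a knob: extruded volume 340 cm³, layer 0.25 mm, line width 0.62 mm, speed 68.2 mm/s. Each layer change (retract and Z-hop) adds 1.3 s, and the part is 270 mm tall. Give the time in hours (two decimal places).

9.32 hours

Extrusion cross-section: 0.25 × 0.62 → 0.155 mm².
Toolpath length = 340 cm³ / 0.155 mm² = 340000 / 0.155 = 2193548.4 mm.
Extrusion time: 2193548.4 / 68.2 → 32163.5 s.
Layer count = ceil(270 / 0.25) = 1080.
Z-hop total = 1080 × 1.3 = 1404 s.
Total = 32163.5 + 1404 = 33567.5 s = 9.32 hours.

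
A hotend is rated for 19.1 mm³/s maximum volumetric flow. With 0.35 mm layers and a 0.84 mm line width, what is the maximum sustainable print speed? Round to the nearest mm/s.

A: 0.35 × 0.84 → 0.294 mm².
v_max = Q/A = 19.1/0.294 = 64.97 mm/s → 65 mm/s.

65 mm/s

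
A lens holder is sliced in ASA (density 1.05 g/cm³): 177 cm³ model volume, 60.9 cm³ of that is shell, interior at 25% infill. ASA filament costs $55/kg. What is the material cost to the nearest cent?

$5.19

Infill region = 177 − 60.9 = 116.1 cm³.
Infill volume = 0.25 × 116.1, so 29.025 cm³.
Total printed volume: 60.9 + 29.025 → 89.925 cm³.
Mass = 89.925 × 1.05, so 94.42125 g.
Cost = 94.42125 g / 1000 × $55/kg = $5.19.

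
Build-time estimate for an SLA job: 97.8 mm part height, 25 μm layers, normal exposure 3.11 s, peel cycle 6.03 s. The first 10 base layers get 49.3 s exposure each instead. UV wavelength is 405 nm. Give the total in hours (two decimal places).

Layer count = ceil(97.8 / 0.025) = 3912.
Burn-in layers: 10 × (49.3 + 6.03) → 553.3 s.
Regular layers: 3902 × (3.11 + 6.03) → 35664.28 s.
Sum: 553.3 + 35664.28 = 36217.58 s → 10.06 hours.

10.06 hours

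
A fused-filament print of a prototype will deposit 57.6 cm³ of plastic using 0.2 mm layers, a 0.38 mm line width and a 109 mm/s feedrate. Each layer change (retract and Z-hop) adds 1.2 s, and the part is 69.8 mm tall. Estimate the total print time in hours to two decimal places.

Bead cross-section = 0.2 × 0.38, so 0.076 mm².
Total extruded path = 57600/0.076 = 757894.7 mm.
Extrusion time: 757894.7 / 109 → 6953.2 s.
Number of layers: 69.8 / 0.2 → 349 (rounded up).
Non-print overhead = 349 × 1.2, so 418.8 s.
Total = 6953.2 + 418.8 = 7372 s = 2.05 hours.

2.05 hours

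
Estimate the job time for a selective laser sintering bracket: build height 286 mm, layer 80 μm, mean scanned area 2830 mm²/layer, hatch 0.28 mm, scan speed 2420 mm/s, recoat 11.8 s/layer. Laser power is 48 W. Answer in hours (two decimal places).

15.87 hours

Layer count = ceil(286 / 0.08) = 3575.
Hatch length per layer = 2830 / 0.28, so 10107.1 mm.
Laser time per layer = 10107.1 / 2420, so 4.1765 s.
Per-layer time = 4.1765 + 11.8, so 15.9765 s.
Total: 3575 × 15.9765 s = 57115.9875 s → 15.87 hours.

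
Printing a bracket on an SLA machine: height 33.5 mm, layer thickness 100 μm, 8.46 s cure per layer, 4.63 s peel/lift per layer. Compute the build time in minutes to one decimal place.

Number of layers: 33.5 / 0.1 → 335 (rounded up).
Cycle time: 8.46 + 4.63 → 13.09 s.
Build time: 335 × 13.09 s = 4385.15 s, i.e. 73.1 minutes.

73.1 minutes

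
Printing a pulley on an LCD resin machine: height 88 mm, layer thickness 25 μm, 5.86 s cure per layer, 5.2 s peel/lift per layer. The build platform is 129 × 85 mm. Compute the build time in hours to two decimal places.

10.81 hours

Layers = ⌈88/0.025⌉ = 3520.
Each layer takes = 5.86 + 5.2, so 11.06 s.
Total = 3520 × 11.06 = 38931.2 s = 10.81 hours.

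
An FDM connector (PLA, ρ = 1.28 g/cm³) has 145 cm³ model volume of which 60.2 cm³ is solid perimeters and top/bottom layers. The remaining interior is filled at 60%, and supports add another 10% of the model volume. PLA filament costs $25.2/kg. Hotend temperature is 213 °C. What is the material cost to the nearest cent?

$4.05

Interior volume = 145 − 60.2 = 84.8 cm³.
Deposited infill = 0.60 × 84.8 = 50.88 cm³.
Support = 0.10 × 145, so 14.5 cm³.
Total printed volume = 60.2 + 50.88 + 14.5 = 125.58 cm³.
Mass = 125.58 × 1.28, so 160.7424 g.
At $25.2/kg: 160.7424/1000 × 25.2 = $4.05.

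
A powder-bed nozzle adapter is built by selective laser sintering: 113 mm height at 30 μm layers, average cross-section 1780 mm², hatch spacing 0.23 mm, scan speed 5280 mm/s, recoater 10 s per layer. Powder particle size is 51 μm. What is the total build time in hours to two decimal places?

Number of layers: 113 / 0.03 → 3767 (rounded up).
Scan path per layer: 1780 / 0.23 → 7739.1 mm.
Per-layer scan time = 7739.1 / 5280, so 1.4657 s.
Time per layer = 1.4657 + 10 = 11.4657 s.
Build time = 3767 × 11.4657 = 43191.2919 s = 12.00 hours.

12.00 hours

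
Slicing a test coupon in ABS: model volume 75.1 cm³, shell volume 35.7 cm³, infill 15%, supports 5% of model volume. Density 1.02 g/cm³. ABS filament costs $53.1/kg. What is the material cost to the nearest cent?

$2.46

Infill region: 75.1 − 35.7 → 39.4 cm³.
Infill volume: 0.15 × 39.4 → 5.91 cm³.
Support: 0.05 × 75.1 → 3.755 cm³.
Deposited volume = 35.7 + 5.91 + 3.755, so 45.365 cm³.
Mass = 45.365 × 1.02, so 46.2723 g.
Cost = 46.2723 g / 1000 × $53.1/kg = $2.46.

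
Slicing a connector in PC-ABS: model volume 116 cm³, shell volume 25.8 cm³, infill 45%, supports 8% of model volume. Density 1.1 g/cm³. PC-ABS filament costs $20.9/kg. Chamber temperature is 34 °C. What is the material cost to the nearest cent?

Volume inside the shell = 116 − 25.8 = 90.2 cm³.
Infill deposited = 0.45 × 90.2 = 40.59 cm³.
Support = 0.08 × 116 = 9.28 cm³.
Total extruded: 25.8 + 40.59 + 9.28 → 75.67 cm³.
Mass = 75.67 × 1.1, so 83.237 g.
At $20.9/kg: 83.237/1000 × 20.9 = $1.74.

$1.74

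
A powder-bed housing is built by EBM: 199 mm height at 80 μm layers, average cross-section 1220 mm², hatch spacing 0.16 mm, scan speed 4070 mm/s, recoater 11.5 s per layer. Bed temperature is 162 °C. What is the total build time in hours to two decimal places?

9.24 hours

Layer count = ceil(199 / 0.08) = 2488.
Per-layer scan distance: 1220 / 0.16 → 7625 mm.
Per-layer scan time = 7625 / 4070 = 1.8735 s.
Per-layer time: 1.8735 + 11.5 → 13.3735 s.
Build time = 2488 × 13.3735 = 33273.268 s = 9.24 hours.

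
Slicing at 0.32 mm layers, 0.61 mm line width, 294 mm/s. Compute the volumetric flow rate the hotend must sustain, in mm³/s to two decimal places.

57.39

A: 0.32 × 0.61 → 0.1952 mm².
Q = v·A = 294 × 0.1952 = 57.39 mm³/s.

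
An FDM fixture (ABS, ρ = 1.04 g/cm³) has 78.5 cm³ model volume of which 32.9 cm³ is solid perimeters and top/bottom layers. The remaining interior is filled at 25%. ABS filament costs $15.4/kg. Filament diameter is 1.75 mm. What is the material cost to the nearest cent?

$0.71

Interior volume = 78.5 − 32.9 = 45.6 cm³.
Deposited infill: 0.25 × 45.6 → 11.4 cm³.
Total extruded: 32.9 + 11.4 → 44.3 cm³.
Mass = 44.3 × 1.04 = 46.072 g.
At $15.4/kg: 46.072/1000 × 15.4 = $0.71.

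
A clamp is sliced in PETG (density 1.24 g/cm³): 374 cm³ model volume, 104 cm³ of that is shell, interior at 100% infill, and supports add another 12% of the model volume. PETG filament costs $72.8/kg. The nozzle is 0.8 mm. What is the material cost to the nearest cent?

$37.81

Interior volume = 374 − 104, so 270 cm³.
Infill deposited = 1.00 × 270 = 270 cm³.
Support = 0.12 × 374 = 44.88 cm³.
Deposited volume = 104 + 270 + 44.88, so 418.88 cm³.
Mass = 418.88 × 1.24 = 519.4112 g.
At $72.8/kg: 519.4112/1000 × 72.8 = $37.81.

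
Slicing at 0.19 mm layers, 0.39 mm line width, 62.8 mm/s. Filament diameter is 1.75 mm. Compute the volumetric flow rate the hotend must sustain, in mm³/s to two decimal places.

A: 0.19 × 0.39 → 0.0741 mm².
Q = v·A = 62.8 × 0.0741 = 4.65 mm³/s.

4.65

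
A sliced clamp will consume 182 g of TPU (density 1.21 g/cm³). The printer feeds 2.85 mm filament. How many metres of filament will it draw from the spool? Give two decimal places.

23.58 m

Volume = 182 g / 1.21 g·cm⁻³ = 150.4132 cm³ = 150413.2 mm³.
A = π r² = π × 1.425² = 6.3794 mm².
Length = 150413.2 / 6.3794 = 23577.95 mm = 23.58 m.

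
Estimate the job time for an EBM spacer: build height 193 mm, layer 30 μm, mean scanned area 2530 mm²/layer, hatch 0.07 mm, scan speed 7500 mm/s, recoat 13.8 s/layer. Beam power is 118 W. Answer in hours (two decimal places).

33.28 hours

Layer count = ceil(193 / 0.03) = 6434.
Per-layer scan distance: 2530 / 0.07 → 36142.9 mm.
Per-layer scan time = 36142.9 / 7500, so 4.8191 s.
Layer cycle: 4.8191 + 13.8 → 18.6191 s.
Build time = 6434 × 18.6191 = 119795.2894 s = 33.28 hours.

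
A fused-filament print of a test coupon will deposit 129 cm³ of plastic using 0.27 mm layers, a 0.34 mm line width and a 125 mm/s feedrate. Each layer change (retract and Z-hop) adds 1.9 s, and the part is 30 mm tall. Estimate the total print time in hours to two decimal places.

3.18 hours

Extrusion cross-section: 0.27 × 0.34 → 0.0918 mm².
Toolpath length = 129 cm³ / 0.0918 mm² = 129000 / 0.0918 = 1405228.8 mm.
Extrusion time: 1405228.8 / 125 → 11241.8 s.
Layer count = ceil(30 / 0.27) = 112.
Layer-change overhead = 112 × 1.9, so 212.8 s.
Altogether 11241.8 + 212.8 = 11454.6 s, i.e. 3.18 hours.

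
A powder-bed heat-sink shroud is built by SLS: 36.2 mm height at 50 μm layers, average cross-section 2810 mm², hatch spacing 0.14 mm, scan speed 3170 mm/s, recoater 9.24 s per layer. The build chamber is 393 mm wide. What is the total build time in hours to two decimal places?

3.13 hours

Number of layers: 36.2 / 0.05 → 724 (rounded up).
Hatch length per layer = 2810 / 0.14, so 20071.4 mm.
Laser time per layer: 20071.4 / 3170 → 6.3317 s.
Per-layer time: 6.3317 + 9.24 → 15.5717 s.
724 layers × 15.5717 s/layer = 11273.9108 s, i.e. 3.13 hours.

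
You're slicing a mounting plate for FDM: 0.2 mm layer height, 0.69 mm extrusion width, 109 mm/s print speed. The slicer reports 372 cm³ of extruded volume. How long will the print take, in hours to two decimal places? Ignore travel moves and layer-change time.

Extrusion cross-section = 0.2 × 0.69 = 0.138 mm².
Total extruded path = 372000/0.138 = 2695652.2 mm.
Extrusion time = 2695652.2 / 109, so 24730.8 s.
Converting: 24730.8 s = 6.87 hours.

6.87 hours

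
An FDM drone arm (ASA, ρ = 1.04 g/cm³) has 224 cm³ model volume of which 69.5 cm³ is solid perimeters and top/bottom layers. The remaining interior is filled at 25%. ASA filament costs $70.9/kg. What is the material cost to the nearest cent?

Infill region = 224 − 69.5 = 154.5 cm³.
Infill volume = 0.25 × 154.5, so 38.625 cm³.
Deposited volume = 69.5 + 38.625, so 108.125 cm³.
Mass = 108.125 × 1.04, so 112.45 g.
Cost = 112.45 g / 1000 × $70.9/kg = $7.97.

$7.97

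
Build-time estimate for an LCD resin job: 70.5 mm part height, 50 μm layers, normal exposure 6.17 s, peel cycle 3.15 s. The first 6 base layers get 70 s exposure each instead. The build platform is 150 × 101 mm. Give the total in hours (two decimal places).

Number of layers: 70.5 / 0.05 → 1410 (rounded up).
Base layers = 6 × (70 + 3.15), so 438.9 s.
Remaining layers = 1404 × (6.17 + 3.15), so 13085.28 s.
Total = 438.9 + 13085.28 = 13524.18 s = 3.76 hours.

3.76 hours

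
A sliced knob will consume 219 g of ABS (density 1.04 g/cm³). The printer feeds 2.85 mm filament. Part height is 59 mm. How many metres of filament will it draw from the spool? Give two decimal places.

Extruded volume: 219/1.04 = 210.5769 cm³ (210576.9 mm³).
A = π r² = π × 1.425² = 6.3794 mm².
Length = 210576.9 / 6.3794 = 33008.89 mm = 33.01 m.

33.01 m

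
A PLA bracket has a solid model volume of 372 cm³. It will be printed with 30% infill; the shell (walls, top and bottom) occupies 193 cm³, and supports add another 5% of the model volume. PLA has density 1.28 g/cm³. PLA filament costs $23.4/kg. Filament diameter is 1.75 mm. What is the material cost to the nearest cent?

$7.95

Interior volume = 372 − 193, so 179 cm³.
Infill volume = 0.30 × 179, so 53.7 cm³.
Support: 0.05 × 372 → 18.6 cm³.
Deposited volume = 193 + 53.7 + 18.6, so 265.3 cm³.
Mass: 265.3 × 1.28 → 339.584 g.
At $23.4/kg: 339.584/1000 × 23.4 = $7.95.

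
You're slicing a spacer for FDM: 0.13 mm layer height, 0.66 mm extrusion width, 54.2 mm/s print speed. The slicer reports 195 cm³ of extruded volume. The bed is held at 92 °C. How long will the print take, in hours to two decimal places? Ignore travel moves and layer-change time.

Extrusion cross-section: 0.13 × 0.66 → 0.0858 mm².
Toolpath length = 195 cm³ / 0.0858 mm² = 195000 / 0.0858 = 2272727.3 mm.
Extrusion time = 2272727.3 / 54.2, so 41932.2 s.
41932.2 s = 11.65 hours.

11.65 hours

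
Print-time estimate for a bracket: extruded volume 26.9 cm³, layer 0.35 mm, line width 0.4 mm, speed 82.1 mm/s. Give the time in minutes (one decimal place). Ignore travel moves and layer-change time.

Bead cross-section: 0.35 × 0.4 → 0.14 mm².
Toolpath length = 26.9 cm³ / 0.14 mm² = 26900 / 0.14 = 192142.9 mm.
Extrusion time: 192142.9 / 82.1 → 2340.4 s.
2340.4 s = 39.0 minutes.

39.0 minutes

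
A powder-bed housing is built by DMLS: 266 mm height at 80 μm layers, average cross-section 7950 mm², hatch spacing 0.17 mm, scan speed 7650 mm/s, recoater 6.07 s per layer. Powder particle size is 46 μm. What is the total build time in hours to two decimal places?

11.25 hours

Number of layers: 266 / 0.08 → 3325 (rounded up).
Hatch length per layer = 7950 / 0.17 = 46764.7 mm.
Per-layer scan time = 46764.7 / 7650, so 6.113 s.
Time per layer = 6.113 + 6.07, so 12.183 s.
3325 layers × 12.183 s/layer = 40508.475 s, i.e. 11.25 hours.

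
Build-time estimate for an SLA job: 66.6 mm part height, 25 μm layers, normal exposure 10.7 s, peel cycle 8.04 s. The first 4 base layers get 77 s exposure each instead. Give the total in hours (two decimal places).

Number of layers: 66.6 / 0.025 → 2664 (rounded up).
Burn-in layers: 4 × (77 + 8.04) → 340.16 s.
Remaining layers = 2660 × (10.7 + 8.04), so 49848.4 s.
Total = 340.16 + 49848.4 = 50188.56 s = 13.94 hours.

13.94 hours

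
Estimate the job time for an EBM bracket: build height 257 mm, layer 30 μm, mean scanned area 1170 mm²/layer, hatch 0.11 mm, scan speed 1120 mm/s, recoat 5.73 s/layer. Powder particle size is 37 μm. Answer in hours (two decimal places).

Layer count = ceil(257 / 0.03) = 8567.
Hatch length per layer: 1170 / 0.11 → 10636.4 mm.
Beam time per layer: 10636.4 / 1120 → 9.4968 s.
Per-layer time: 9.4968 + 5.73 → 15.2268 s.
8567 layers × 15.2268 s/layer = 130447.9956 s, i.e. 36.24 hours.

36.24 hours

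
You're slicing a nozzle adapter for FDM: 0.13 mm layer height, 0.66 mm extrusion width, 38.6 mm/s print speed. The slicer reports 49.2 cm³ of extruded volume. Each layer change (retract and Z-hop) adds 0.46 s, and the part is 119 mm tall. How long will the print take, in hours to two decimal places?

Extrusion cross-section: 0.13 × 0.66 → 0.0858 mm².
Toolpath length = 49.2 cm³ / 0.0858 mm² = 49200 / 0.0858 = 573426.6 mm.
Extrusion time = 573426.6 / 38.6, so 14855.6 s.
Number of layers: 119 / 0.13 → 916 (rounded up).
Non-print overhead = 916 × 0.46, so 421.36 s.
Altogether 14855.6 + 421.36 = 15276.96 s, i.e. 4.24 hours.

4.24 hours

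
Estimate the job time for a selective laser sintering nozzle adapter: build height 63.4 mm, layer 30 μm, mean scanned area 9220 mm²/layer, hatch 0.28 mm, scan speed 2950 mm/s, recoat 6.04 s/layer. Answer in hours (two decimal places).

10.10 hours

Layer count = ceil(63.4 / 0.03) = 2114.
Hatch length per layer: 9220 / 0.28 → 32928.6 mm.
Scan time per layer = 32928.6 / 2950 = 11.1622 s.
Layer cycle = 11.1622 + 6.04 = 17.2022 s.
Build time = 2114 × 17.2022 = 36365.4508 s = 10.10 hours.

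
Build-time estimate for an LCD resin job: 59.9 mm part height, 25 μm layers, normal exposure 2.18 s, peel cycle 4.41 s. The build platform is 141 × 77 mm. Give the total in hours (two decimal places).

Layers = ⌈59.9/0.025⌉ = 2396.
Cycle time: 2.18 + 4.41 → 6.59 s.
Total = 2396 × 6.59 = 15789.64 s = 4.39 hours.

4.39 hours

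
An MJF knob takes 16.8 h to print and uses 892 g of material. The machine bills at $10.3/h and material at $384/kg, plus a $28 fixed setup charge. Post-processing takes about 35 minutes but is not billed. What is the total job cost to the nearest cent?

$543.57

Machine cost = 10.3 × 16.8 = $173.04.
Material cost = 384 × 892/1000 = $342.528.
Adding setup: 173.04 + 342.528 + 28 → 543.568 ≈ $543.57.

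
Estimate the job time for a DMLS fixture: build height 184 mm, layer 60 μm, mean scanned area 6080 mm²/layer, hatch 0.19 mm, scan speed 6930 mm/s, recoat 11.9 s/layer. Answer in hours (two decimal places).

14.07 hours

Number of layers: 184 / 0.06 → 3067 (rounded up).
Per-layer scan distance = 6080 / 0.19, so 32000 mm.
Laser time per layer = 32000 / 6930 = 4.6176 s.
Time per layer = 4.6176 + 11.9, so 16.5176 s.
Total: 3067 × 16.5176 s = 50659.4792 s → 14.07 hours.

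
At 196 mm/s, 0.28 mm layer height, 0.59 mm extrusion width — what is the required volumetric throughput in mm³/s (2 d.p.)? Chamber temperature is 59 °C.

A = 0.28 × 0.59, so 0.1652 mm².
Q = v·A = 196 × 0.1652 = 32.38 mm³/s.

32.38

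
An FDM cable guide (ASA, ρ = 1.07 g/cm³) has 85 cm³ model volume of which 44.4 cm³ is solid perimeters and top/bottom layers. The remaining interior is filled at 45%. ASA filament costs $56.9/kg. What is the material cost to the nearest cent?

$3.82

Volume inside the shell: 85 − 44.4 → 40.6 cm³.
Infill deposited = 0.45 × 40.6 = 18.27 cm³.
Total printed volume = 44.4 + 18.27 = 62.67 cm³.
Mass = 62.67 × 1.07, so 67.0569 g.
Cost = 67.0569 g / 1000 × $56.9/kg = $3.82.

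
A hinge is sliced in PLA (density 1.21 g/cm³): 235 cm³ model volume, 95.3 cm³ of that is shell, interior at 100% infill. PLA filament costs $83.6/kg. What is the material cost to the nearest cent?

$23.77

Infill region = 235 − 95.3, so 139.7 cm³.
Infill deposited: 1.00 × 139.7 → 139.7 cm³.
Total extruded = 95.3 + 139.7 = 235 cm³.
Mass: 235 × 1.21 → 284.35 g.
At $83.6/kg: 284.35/1000 × 83.6 = $23.77.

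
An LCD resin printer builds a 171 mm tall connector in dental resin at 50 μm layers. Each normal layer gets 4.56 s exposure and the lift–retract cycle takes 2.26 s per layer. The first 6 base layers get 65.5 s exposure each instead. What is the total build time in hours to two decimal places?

Layer count = ceil(171 / 0.05) = 3420.
Base layers: 6 × (65.5 + 2.26) → 406.56 s.
Normal layers = 3414 × (4.56 + 2.26), so 23283.48 s.
Sum: 406.56 + 23283.48 = 23690.04 s → 6.58 hours.

6.58 hours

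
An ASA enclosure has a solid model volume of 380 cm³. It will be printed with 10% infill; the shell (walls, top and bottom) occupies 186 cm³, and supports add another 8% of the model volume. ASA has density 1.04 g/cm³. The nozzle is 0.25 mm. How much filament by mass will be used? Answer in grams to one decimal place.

Interior volume = 380 − 186 = 194 cm³.
Deposited infill = 0.10 × 194, so 19.4 cm³.
Support = 0.08 × 380, so 30.4 cm³.
Total extruded = 186 + 19.4 + 30.4 = 235.8 cm³.
Mass: 235.8 × 1.04 → 245.232 g.

245.2 g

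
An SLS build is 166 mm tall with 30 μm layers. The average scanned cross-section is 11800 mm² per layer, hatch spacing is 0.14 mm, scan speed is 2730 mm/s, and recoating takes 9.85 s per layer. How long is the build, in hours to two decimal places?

Layers = ⌈166/0.03⌉ = 5534.
Hatch length per layer = 11800 / 0.14, so 84285.7 mm.
Laser time per layer: 84285.7 / 2730 → 30.8739 s.
Time per layer = 30.8739 + 9.85 = 40.7239 s.
Build time = 5534 × 40.7239 = 225366.0626 s = 62.60 hours.

62.60 hours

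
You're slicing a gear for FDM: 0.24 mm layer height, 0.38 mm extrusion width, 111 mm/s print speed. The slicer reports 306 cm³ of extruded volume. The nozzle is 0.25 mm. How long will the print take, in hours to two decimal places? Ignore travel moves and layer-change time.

Line area: 0.24 × 0.38 → 0.0912 mm².
Total extruded path = 306000/0.0912 = 3355263.2 mm.
Print-move time = 3355263.2 / 111 = 30227.6 s.
That's 30227.6 s → 8.40 hours.

8.40 hours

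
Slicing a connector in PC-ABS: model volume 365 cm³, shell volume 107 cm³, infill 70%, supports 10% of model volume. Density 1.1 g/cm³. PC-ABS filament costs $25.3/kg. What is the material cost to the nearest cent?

Volume inside the shell = 365 − 107, so 258 cm³.
Infill volume: 0.70 × 258 → 180.6 cm³.
Support = 0.10 × 365 = 36.5 cm³.
Total printed volume = 107 + 180.6 + 36.5, so 324.1 cm³.
Mass: 324.1 × 1.1 → 356.51 g.
Cost = 356.51 g / 1000 × $25.3/kg = $9.02.

$9.02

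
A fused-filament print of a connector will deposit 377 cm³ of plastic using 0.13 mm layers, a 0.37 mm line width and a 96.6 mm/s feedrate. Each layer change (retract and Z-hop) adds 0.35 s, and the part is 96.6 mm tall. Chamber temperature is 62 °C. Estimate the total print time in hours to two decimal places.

22.61 hours

Line area = 0.13 × 0.37, so 0.0481 mm².
Path length: 377000 mm³ / 0.0481 mm² → 7837837.8 mm.
Print-move time = 7837837.8 / 96.6 = 81137 s.
Number of layers: 96.6 / 0.13 → 744 (rounded up).
Z-hop total = 744 × 0.35 = 260.4 s.
Total = 81137 + 260.4 = 81397.4 s = 22.61 hours.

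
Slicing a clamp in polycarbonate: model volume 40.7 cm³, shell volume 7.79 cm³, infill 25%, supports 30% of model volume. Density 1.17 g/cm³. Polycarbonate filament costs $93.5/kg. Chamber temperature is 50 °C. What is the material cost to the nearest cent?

$3.09

Volume inside the shell: 40.7 − 7.79 → 32.91 cm³.
Infill volume = 0.25 × 32.91 = 8.2275 cm³.
Support: 0.30 × 40.7 → 12.21 cm³.
Total extruded = 7.79 + 8.2275 + 12.21, so 28.2275 cm³.
Mass: 28.2275 × 1.17 → 33.026175 g.
At $93.5/kg: 33.026175/1000 × 93.5 = $3.09.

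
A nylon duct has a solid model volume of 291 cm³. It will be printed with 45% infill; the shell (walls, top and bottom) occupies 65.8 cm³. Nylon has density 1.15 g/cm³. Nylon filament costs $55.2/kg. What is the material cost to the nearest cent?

$10.61

Infill region = 291 − 65.8, so 225.2 cm³.
Infill volume = 0.45 × 225.2, so 101.34 cm³.
Deposited volume: 65.8 + 101.34 → 167.14 cm³.
Mass = 167.14 × 1.15 = 192.211 g.
Cost = 192.211 g / 1000 × $55.2/kg = $10.61.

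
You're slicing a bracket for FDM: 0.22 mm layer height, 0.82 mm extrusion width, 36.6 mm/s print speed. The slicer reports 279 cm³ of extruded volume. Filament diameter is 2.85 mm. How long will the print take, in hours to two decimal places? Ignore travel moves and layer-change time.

11.74 hours

Bead cross-section = 0.22 × 0.82 = 0.1804 mm².
Path length: 279000 mm³ / 0.1804 mm² → 1546563.2 mm.
Print-move time: 1546563.2 / 36.6 → 42255.8 s.
Converting: 42255.8 s = 11.74 hours.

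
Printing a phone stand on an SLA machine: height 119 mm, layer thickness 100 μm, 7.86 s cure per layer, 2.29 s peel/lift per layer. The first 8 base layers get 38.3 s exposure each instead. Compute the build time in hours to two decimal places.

3.42 hours

Number of layers: 119 / 0.1 → 1190 (rounded up).
Base layers = 8 × (38.3 + 2.29), so 324.72 s.
Remaining layers = 1182 × (7.86 + 2.29), so 11997.3 s.
Sum: 324.72 + 11997.3 = 12322.02 s → 3.42 hours.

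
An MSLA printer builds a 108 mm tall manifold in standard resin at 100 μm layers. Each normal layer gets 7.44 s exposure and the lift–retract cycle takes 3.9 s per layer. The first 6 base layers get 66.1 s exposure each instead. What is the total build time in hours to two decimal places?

Layer count = ceil(108 / 0.1) = 1080.
Burn-in layers: 6 × (66.1 + 3.9) → 420 s.
Regular layers = 1074 × (7.44 + 3.9), so 12179.16 s.
Sum: 420 + 12179.16 = 12599.16 s → 3.50 hours.

3.50 hours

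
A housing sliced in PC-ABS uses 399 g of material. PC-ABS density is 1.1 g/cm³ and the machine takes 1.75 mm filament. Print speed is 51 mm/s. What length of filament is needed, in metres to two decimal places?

150.80 m

Extruded volume: 399/1.1 = 362.7273 cm³ (362727.3 mm³).
Cross-section of 1.75 mm filament: π·(1.75/2)² = 2.4053 mm².
L = V/A = 362727.3/2.4053 = 150803.35 mm → 150.80 m.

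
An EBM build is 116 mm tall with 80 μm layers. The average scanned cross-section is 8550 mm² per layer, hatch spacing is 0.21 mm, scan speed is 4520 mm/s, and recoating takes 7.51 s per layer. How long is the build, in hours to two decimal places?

6.65 hours

Layer count = ceil(116 / 0.08) = 1450.
Scan path per layer = 8550 / 0.21 = 40714.3 mm.
Per-layer scan time: 40714.3 / 4520 → 9.0076 s.
Layer cycle = 9.0076 + 7.51, so 16.5176 s.
1450 layers × 16.5176 s/layer = 23950.52 s, i.e. 6.65 hours.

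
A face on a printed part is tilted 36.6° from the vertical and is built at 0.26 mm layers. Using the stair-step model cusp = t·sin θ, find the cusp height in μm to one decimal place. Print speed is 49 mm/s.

h_c = t·sin θ = 0.26 × 0.5962 = 0.155012 mm (155.0 μm).

155.0 μm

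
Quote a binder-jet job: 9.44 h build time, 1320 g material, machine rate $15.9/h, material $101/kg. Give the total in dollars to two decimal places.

$283.42

Machine cost: 15.9 × 9.44 → $150.096.
Feedstock cost: 101 × 1320/1000 → $133.32.
Job cost: 150.096 + 133.32 = 283.416 ≈ $283.42.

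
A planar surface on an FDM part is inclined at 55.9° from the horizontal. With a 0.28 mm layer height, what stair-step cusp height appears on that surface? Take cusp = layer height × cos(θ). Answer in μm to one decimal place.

Cusp = layer height × cos(55.9°) = 0.28 × 0.5606 = 0.156968 mm = 157.0 μm.

157.0 μm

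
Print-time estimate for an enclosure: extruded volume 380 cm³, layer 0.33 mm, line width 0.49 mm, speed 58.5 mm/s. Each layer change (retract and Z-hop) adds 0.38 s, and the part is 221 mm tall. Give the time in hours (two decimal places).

11.23 hours

Extrusion cross-section = 0.33 × 0.49 = 0.1617 mm².
Path length: 380000 mm³ / 0.1617 mm² → 2350030.9 mm.
Print-move time = 2350030.9 / 58.5, so 40171.5 s.
Layers = ⌈221/0.33⌉ = 670.
Z-hop total: 670 × 0.38 → 254.6 s.
Total = 40171.5 + 254.6 = 40426.1 s = 11.23 hours.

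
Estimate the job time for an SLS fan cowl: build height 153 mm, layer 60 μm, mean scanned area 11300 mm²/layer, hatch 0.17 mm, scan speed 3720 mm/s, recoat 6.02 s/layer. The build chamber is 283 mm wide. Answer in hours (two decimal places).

Layer count = ceil(153 / 0.06) = 2550.
Scan path per layer = 11300 / 0.17, so 66470.6 mm.
Laser time per layer: 66470.6 / 3720 → 17.8684 s.
Layer cycle: 17.8684 + 6.02 → 23.8884 s.
Total: 2550 × 23.8884 s = 60915.42 s → 16.92 hours.

16.92 hours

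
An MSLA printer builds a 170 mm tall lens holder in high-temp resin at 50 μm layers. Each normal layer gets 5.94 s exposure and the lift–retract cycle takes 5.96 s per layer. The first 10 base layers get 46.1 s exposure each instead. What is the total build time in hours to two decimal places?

11.35 hours

Layers = ⌈170/0.05⌉ = 3400.
Bottom layers = 10 × (46.1 + 5.96), so 520.6 s.
Regular layers: 3390 × (5.94 + 5.96) → 40341 s.
Total = 520.6 + 40341 = 40861.6 s = 11.35 hours.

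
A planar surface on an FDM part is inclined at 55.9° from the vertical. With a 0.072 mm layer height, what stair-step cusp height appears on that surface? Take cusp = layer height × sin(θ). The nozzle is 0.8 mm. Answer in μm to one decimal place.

59.6 μm

sin(55.9°) = 0.8281, so cusp = 0.072 × 0.8281 = 0.059623 mm → 59.6 μm.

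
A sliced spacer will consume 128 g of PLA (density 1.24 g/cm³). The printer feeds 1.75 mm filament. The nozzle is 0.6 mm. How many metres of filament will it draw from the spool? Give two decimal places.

Volume = 128 g / 1.24 g·cm⁻³ = 103.2258 cm³ = 103225.8 mm³.
Cross-section of 1.75 mm filament: π·(1.75/2)² = 2.4053 mm².
Length = 103225.8 / 2.4053 = 42915.98 mm = 42.92 m.

42.92 m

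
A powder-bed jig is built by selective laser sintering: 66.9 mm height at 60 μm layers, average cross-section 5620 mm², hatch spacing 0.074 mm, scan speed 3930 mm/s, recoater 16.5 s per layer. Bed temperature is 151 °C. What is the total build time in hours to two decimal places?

Layers = ⌈66.9/0.06⌉ = 1115.
Scan path per layer = 5620 / 0.074 = 75945.9 mm.
Laser time per layer = 75945.9 / 3930 = 19.3247 s.
Per-layer time = 19.3247 + 16.5 = 35.8247 s.
Total: 1115 × 35.8247 s = 39944.5405 s → 11.10 hours.

11.10 hours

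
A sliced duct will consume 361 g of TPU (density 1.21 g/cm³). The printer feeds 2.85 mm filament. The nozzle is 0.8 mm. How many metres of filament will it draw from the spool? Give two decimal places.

46.77 m

Volume = 361 g / 1.21 g·cm⁻³ = 298.3471 cm³ = 298347.1 mm³.
A = π r² = π × 1.425² = 6.3794 mm².
Length = 298347.1 / 6.3794 = 46767.27 mm = 46.77 m.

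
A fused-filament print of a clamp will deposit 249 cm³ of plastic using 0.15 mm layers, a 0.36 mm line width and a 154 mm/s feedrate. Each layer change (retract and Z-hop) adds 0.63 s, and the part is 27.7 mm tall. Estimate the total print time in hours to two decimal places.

Bead cross-section = 0.15 × 0.36, so 0.054 mm².
Toolpath length = 249 cm³ / 0.054 mm² = 249000 / 0.054 = 4611111.1 mm.
Time extruding = 4611111.1 / 154, so 29942.3 s.
Layer count = ceil(27.7 / 0.15) = 185.
Layer-change overhead = 185 × 0.63, so 116.55 s.
Altogether 29942.3 + 116.55 = 30058.85 s, i.e. 8.35 hours.

8.35 hours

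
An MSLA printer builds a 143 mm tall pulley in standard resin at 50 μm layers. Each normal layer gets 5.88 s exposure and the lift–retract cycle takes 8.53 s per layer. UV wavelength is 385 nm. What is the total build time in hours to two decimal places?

11.45 hours

Layers = ⌈143/0.05⌉ = 2860.
Each layer takes = 5.88 + 8.53 = 14.41 s.
Build time: 2860 × 14.41 s = 41212.6 s, i.e. 11.45 hours.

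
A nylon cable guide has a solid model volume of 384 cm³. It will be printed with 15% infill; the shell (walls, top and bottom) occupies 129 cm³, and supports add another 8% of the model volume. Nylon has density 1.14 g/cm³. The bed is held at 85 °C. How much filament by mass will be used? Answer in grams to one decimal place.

225.7 g

Volume inside the shell: 384 − 129 → 255 cm³.
Deposited infill: 0.15 × 255 → 38.25 cm³.
Support = 0.08 × 384 = 30.72 cm³.
Total extruded = 129 + 38.25 + 30.72 = 197.97 cm³.
Mass = 197.97 × 1.14 = 225.6858 g.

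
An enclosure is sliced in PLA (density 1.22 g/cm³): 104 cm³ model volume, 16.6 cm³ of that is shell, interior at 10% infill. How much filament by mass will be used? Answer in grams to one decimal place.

Interior volume = 104 − 16.6 = 87.4 cm³.
Infill volume = 0.10 × 87.4, so 8.74 cm³.
Total extruded = 16.6 + 8.74 = 25.34 cm³.
Mass = 25.34 × 1.22, so 30.9148 g.

30.9 g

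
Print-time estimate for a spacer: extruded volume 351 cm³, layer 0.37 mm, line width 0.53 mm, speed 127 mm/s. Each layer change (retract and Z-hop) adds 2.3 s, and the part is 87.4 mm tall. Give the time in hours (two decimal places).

Line area = 0.37 × 0.53, so 0.1961 mm².
Toolpath length = 351 cm³ / 0.1961 mm² = 351000 / 0.1961 = 1789903.1 mm.
Extrusion time = 1789903.1 / 127 = 14093.7 s.
Layers = ⌈87.4/0.37⌉ = 237.
Z-hop total = 237 × 2.3, so 545.1 s.
Total = 14093.7 + 545.1 = 14638.8 s = 4.07 hours.

4.07 hours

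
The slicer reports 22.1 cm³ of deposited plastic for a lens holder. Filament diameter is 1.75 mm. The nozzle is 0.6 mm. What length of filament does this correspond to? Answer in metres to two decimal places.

Filament cross-section = π × (1.75/2)² = 2.4053 mm².
Length = 22.1 cm³ / 2.4053 mm² = 22100 / 2.4053 = 9188.04 mm = 9.19 m.

9.19 m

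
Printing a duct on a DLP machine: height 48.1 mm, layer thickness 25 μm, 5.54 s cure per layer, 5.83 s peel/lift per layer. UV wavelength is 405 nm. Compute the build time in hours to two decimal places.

Layer count = ceil(48.1 / 0.025) = 1924.
Cycle time = 5.54 + 5.83, so 11.37 s.
Build time: 1924 × 11.37 s = 21875.88 s, i.e. 6.08 hours.

6.08 hours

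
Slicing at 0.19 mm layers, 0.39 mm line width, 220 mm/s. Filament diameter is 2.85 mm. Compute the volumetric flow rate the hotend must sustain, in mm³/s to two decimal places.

Extrusion cross-section = 0.19 × 0.39, so 0.0741 mm².
Q = v·A = 220 × 0.0741 = 16.30 mm³/s.

16.30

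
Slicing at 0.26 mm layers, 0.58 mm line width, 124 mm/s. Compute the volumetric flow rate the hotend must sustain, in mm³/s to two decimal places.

Bead cross-section: 0.26 × 0.58 → 0.1508 mm².
Volumetric flow = 124 × 0.1508 = 18.70 mm³/s.

18.70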